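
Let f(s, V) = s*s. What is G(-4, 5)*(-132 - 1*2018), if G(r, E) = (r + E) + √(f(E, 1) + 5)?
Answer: -2150 - 2150*√30 ≈ -13926.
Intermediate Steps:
f(s, V) = s²
G(r, E) = E + r + √(5 + E²) (G(r, E) = (r + E) + √(E² + 5) = (E + r) + √(5 + E²) = E + r + √(5 + E²))
G(-4, 5)*(-132 - 1*2018) = (5 - 4 + √(5 + 5²))*(-132 - 1*2018) = (5 - 4 + √(5 + 25))*(-132 - 2018) = (5 - 4 + √30)*(-2150) = (1 + √30)*(-2150) = -2150 - 2150*√30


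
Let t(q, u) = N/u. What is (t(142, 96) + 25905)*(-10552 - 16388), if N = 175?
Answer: -5583438475/8 ≈ -6.9793e+8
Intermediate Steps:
t(q, u) = 175/u
(t(142, 96) + 25905)*(-10552 - 16388) = (175/96 + 25905)*(-10552 - 16388) = (175*(1/96) + 25905)*(-26940) = (175/96 + 25905)*(-26940) = (2487055/96)*(-26940) = -5583438475/8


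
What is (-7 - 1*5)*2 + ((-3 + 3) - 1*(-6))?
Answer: -18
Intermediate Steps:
(-7 - 1*5)*2 + ((-3 + 3) - 1*(-6)) = (-7 - 5)*2 + (0 + 6) = -12*2 + 6 = -24 + 6 = -18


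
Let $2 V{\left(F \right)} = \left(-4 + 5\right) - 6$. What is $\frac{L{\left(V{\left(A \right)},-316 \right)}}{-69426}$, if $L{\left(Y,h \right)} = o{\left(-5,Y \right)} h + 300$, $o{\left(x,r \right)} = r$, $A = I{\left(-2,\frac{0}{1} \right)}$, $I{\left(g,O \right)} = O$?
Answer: $- \frac{545}{34713} \approx -0.0157$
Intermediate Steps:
$A = 0$ ($A = \frac{0}{1} = 0 \cdot 1 = 0$)
$V{\left(F \right)} = - \frac{5}{2}$ ($V{\left(F \right)} = \frac{\left(-4 + 5\right) - 6}{2} = \frac{1 - 6}{2} = \frac{1}{2} \left(-5\right) = - \frac{5}{2}$)
$L{\left(Y,h \right)} = 300 + Y h$ ($L{\left(Y,h \right)} = Y h + 300 = 300 + Y h$)
$\frac{L{\left(V{\left(A \right)},-316 \right)}}{-69426} = \frac{300 - -790}{-69426} = \left(300 + 790\right) \left(- \frac{1}{69426}\right) = 1090 \left(- \frac{1}{69426}\right) = - \frac{545}{34713}$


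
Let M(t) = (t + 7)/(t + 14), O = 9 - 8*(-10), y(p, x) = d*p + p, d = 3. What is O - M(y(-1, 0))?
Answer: 887/10 ≈ 88.700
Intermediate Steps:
y(p, x) = 4*p (y(p, x) = 3*p + p = 4*p)
O = 89 (O = 9 + 80 = 89)
M(t) = (7 + t)/(14 + t)
O - M(y(-1, 0)) = 89 - (7 + 4*(-1))/(14 + 4*(-1)) = 89 - (7 - 4)/(14 - 4) = 89 - 3/10 = 887/10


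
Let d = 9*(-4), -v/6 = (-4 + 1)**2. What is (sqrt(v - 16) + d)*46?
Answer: -1656 + 46*I*sqrt(70) ≈ -1656.0 + 384.86*I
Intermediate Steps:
v = -54 (v = -6*(-4 + 1)**2 = -6*(-3)**2 = -6*9 = -54)
d = -36
(sqrt(v - 16) + d)*46 = (sqrt(-54 - 16) - 36)*46 = (sqrt(-70) - 36)*46 = (I*sqrt(70) - 36)*46 = (-36 + I*sqrt(70))*46 = -1656 + 46*I*sqrt(70)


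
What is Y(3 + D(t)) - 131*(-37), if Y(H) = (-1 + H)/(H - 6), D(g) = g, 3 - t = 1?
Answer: 4843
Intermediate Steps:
t = 2 (t = 3 - 1*1 = 3 - 1 = 2)
Y(H) = (-1 + H)/(-6 + H)
Y(3 + D(t)) - 131*(-37) = (-1 + (3 + 2))/(-6 + (3 + 2)) - 131*(-37) = (-1 + 5)/(-6 + 5) + 4847 = 4/(-1) + 4847 = -1*4 + 4847 = -4 + 4847 = 4843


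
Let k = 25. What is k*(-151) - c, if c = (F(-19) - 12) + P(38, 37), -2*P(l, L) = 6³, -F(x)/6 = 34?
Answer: -3451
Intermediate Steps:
F(x) = -204 (F(x) = -6*34 = -204)
P(l, L) = -108 (P(l, L) = -½*6³ = -½*216 = -108)
c = -324 (c = (-204 - 12) - 108 = -216 - 108 = -324)
k*(-151) - c = 25*(-151) - 1*(-324) = -3775 + 324 = -3451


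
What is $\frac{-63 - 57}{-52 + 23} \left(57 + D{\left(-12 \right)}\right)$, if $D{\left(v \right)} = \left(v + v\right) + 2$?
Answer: $\frac{4200}{29} \approx 144.83$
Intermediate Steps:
$D{\left(v \right)} = 2 + 2 v$ ($D{\left(v \right)} = 2 v + 2 = 2 + 2 v$)
$\frac{-63 - 57}{-52 + 23} \left(57 + D{\left(-12 \right)}\right) = \frac{-63 - 57}{-52 + 23} \left(57 + \left(2 + 2 \left(-12\right)\right)\right) = - \frac{120}{-29} \left(57 + \left(2 - 24\right)\right) = \left(-120\right) \left(- \frac{1}{29}\right) \left(57 - 22\right) = \frac{120}{29} \cdot 35 = \frac{4200}{29}$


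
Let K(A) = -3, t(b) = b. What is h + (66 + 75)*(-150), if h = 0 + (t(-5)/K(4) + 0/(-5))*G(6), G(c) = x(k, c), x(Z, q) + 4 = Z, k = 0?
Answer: -63470/3 ≈ -21157.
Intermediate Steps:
x(Z, q) = -4 + Z
G(c) = -4 (G(c) = -4 + 0 = -4)
h = -20/3 (h = 0 + (-5/(-3) + 0/(-5))*(-4) = 0 + (-5*(-1/3) + 0*(-1/5))*(-4) = 0 + (5/3 + 0)*(-4) = 0 + (5/3)*(-4) = 0 - 20/3 = -20/3 ≈ -6.6667)
h + (66 + 75)*(-150) = -20/3 + (66 + 75)*(-150) = -20/3 + 141*(-150) = -20/3 - 21150 = -63470/3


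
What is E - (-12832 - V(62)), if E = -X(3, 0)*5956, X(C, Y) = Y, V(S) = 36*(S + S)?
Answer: 17296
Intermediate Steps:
V(S) = 72*S (V(S) = 36*(2*S) = 72*S)
E = 0 (E = -1*0*5956 = 0*5956 = 0)
E - (-12832 - V(62)) = 0 - (-12832 - 72*62) = 0 - (-12832 - 1*4464) = 0 - (-12832 - 4464) = 0 - 1*(-17296) = 0 + 17296 = 17296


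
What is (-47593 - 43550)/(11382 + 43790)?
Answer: -7011/4244 ≈ -1.6520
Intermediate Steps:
(-47593 - 43550)/(11382 + 43790) = -91143/55172 = -91143*1/55172 = -7011/4244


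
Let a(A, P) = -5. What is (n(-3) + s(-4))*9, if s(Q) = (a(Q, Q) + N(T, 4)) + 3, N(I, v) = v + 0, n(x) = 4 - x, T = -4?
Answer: 81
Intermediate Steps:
N(I, v) = v
s(Q) = 2 (s(Q) = (-5 + 4) + 3 = -1 + 3 = 2)
(n(-3) + s(-4))*9 = ((4 - 1*(-3)) + 2)*9 = ((4 + 3) + 2)*9 = (7 + 2)*9 = 9*9 = 81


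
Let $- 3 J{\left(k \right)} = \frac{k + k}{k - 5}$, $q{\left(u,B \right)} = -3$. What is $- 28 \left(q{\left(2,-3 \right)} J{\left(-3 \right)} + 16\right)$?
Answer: $-469$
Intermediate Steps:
$J{\left(k \right)} = - \frac{2 k}{3 \left(-5 + k\right)}$ ($J{\left(k \right)} = - \frac{\left(k + k\right) \frac{1}{k - 5}}{3} = - \frac{2 k \frac{1}{-5 + k}}{3} = - \frac{2 k}{3 \left(-5 + k\right)}$)
$- 28 \left(q{\left(2,-3 \right)} J{\left(-3 \right)} + 16\right) = - 28 \left(- 3 \left(\left(-2\right) \left(-3\right) \frac{1}{-15 + 3 \left(-3\right)}\right) + 16\right) = - 28 \left(- 3 \left(\left(-2\right) \left(-3\right) \frac{1}{-15 - 9}\right) + 16\right) = - 28 \left(- 3 \left(\left(-2\right) \left(-3\right) \frac{1}{-24}\right) + 16\right) = - 28 \left(- 3 \left(\left(-2\right) \left(-3\right) \left(- \frac{1}{24}\right)\right) + 16\right) = - 28 \left(\left(-3\right) \left(- \frac{1}{4}\right) + 16\right) = - 28 \left(\frac{3}{4} + 16\right) = \left(-28\right) \frac{67}{4} = -469$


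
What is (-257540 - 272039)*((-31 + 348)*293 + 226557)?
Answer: -169167656602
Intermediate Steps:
(-257540 - 272039)*((-31 + 348)*293 + 226557) = -529579*(317*293 + 226557) = -529579*(92881 + 226557) = -529579*319438 = -169167656602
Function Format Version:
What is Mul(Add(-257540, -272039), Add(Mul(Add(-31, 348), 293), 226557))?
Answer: -169167656602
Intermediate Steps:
Mul(Add(-257540, -272039), Add(Mul(Add(-31, 348), 293), 226557)) = Mul(-529579, Add(Mul(317, 293), 226557)) = Mul(-529579, Add(92881, 226557)) = Mul(-529579, 319438) = -169167656602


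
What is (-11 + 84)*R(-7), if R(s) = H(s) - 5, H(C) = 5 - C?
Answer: 511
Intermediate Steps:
R(s) = -s (R(s) = (5 - s) - 5 = -s)
(-11 + 84)*R(-7) = (-11 + 84)*(-1*(-7)) = 73*7 = 511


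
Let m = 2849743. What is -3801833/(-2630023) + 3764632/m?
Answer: 20735315725455/7494889634089 ≈ 2.7666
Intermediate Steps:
-3801833/(-2630023) + 3764632/m = -3801833/(-2630023) + 3764632/2849743 = -3801833*(-1/2630023) + 3764632*(1/2849743) = 3801833/2630023 + 3764632/2849743 = 20735315725455/7494889634089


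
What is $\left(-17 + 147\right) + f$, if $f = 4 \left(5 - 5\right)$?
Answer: $130$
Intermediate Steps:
$f = 0$ ($f = 4 \cdot 0 = 0$)
$\left(-17 + 147\right) + f = \left(-17 + 147\right) + 0 = 130 + 0 = 130$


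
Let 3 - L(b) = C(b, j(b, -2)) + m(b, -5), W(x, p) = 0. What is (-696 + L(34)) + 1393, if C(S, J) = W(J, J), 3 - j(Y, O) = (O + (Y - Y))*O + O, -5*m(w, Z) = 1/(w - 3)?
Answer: 108501/155 ≈ 700.01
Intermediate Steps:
m(w, Z) = -1/(5*(-3 + w)) (m(w, Z) = -1/(5*(w - 3)) = -1/(5*(-3 + w)))
j(Y, O) = 3 - O - O² (j(Y, O) = 3 - ((O + (Y - Y))*O + O) = 3 - ((O + 0)*O + O) = 3 - (O*O + O) = 3 - (O² + O) = 3 - (O + O²) = 3 + (-O - O²) = 3 - O - O²)
C(S, J) = 0
L(b) = 3 + 1/(-15 + 5*b) (L(b) = 3 - (0 - 1/(-15 + 5*b)) = 3 - (-1)/(-15 + 5*b) = 3 + 1/(-15 + 5*b))
(-696 + L(34)) + 1393 = (-696 + (-44 + 15*34)/(5*(-3 + 34))) + 1393 = (-696 + (⅕)*(-44 + 510)/31) + 1393 = (-696 + (⅕)*(1/31)*466) + 1393 = (-696 + 466/155) + 1393 = -107414/155 + 1393 = 108501/155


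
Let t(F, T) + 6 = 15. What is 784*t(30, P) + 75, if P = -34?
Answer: 7131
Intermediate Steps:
t(F, T) = 9 (t(F, T) = -6 + 15 = 9)
784*t(30, P) + 75 = 784*9 + 75 = 7056 + 75 = 7131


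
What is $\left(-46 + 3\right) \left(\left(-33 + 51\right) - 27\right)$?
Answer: $387$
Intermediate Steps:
$\left(-46 + 3\right) \left(\left(-33 + 51\right) - 27\right) = - 43 \left(18 - 27\right) = \left(-43\right) \left(-9\right) = 387$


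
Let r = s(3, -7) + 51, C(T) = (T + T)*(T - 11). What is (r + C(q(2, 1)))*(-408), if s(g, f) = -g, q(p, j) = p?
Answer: -4896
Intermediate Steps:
C(T) = 2*T*(-11 + T) (C(T) = (2*T)*(-11 + T) = 2*T*(-11 + T))
r = 48 (r = -1*3 + 51 = -3 + 51 = 48)
(r + C(q(2, 1)))*(-408) = (48 + 2*2*(-11 + 2))*(-408) = (48 + 2*2*(-9))*(-408) = (48 - 36)*(-408) = 12*(-408) = -4896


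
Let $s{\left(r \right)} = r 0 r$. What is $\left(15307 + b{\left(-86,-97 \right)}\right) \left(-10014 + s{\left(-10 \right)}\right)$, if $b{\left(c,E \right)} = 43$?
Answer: $-153714900$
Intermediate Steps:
$s{\left(r \right)} = 0$ ($s{\left(r \right)} = 0 r = 0$)
$\left(15307 + b{\left(-86,-97 \right)}\right) \left(-10014 + s{\left(-10 \right)}\right) = \left(15307 + 43\right) \left(-10014 + 0\right) = 15350 \left(-10014\right) = -153714900$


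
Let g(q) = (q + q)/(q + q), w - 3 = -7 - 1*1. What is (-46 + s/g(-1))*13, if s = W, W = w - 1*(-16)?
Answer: -455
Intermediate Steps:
w = -5 (w = 3 + (-7 - 1*1) = 3 + (-7 - 1) = 3 - 8 = -5)
g(q) = 1 (g(q) = (2*q)/((2*q)) = (2*q)*(1/(2*q)) = 1)
W = 11 (W = -5 - 1*(-16) = -5 + 16 = 11)
s = 11
(-46 + s/g(-1))*13 = (-46 + 11/1)*13 = (-46 + 11*1)*13 = (-46 + 11)*13 = -35*13 = -455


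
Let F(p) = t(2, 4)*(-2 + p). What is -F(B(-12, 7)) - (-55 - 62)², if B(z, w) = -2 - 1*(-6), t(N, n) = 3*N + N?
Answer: -13705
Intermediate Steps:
t(N, n) = 4*N
B(z, w) = 4 (B(z, w) = -2 + 6 = 4)
F(p) = -16 + 8*p (F(p) = (4*2)*(-2 + p) = 8*(-2 + p) = -16 + 8*p)
-F(B(-12, 7)) - (-55 - 62)² = -(-16 + 8*4) - (-55 - 62)² = -(-16 + 32) - 1*(-117)² = -1*16 - 1*13689 = -16 - 13689 = -13705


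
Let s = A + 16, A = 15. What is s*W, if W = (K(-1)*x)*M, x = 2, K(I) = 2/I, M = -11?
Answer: 1364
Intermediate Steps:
s = 31 (s = 15 + 16 = 31)
W = 44 (W = ((2/(-1))*2)*(-11) = ((2*(-1))*2)*(-11) = -2*2*(-11) = -4*(-11) = 44)
s*W = 31*44 = 1364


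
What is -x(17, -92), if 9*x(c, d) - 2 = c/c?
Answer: -1/3 ≈ -0.33333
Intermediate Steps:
x(c, d) = 1/3 (x(c, d) = 2/9 + (c/c)/9 = 2/9 + (1/9)*1 = 2/9 + 1/9 = 1/3)
-x(17, -92) = -1*1/3 = -1/3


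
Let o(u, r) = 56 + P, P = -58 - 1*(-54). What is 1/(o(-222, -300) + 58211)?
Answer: 1/58263 ≈ 1.7164e-5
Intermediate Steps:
P = -4 (P = -58 + 54 = -4)
o(u, r) = 52 (o(u, r) = 56 - 4 = 52)
1/(o(-222, -300) + 58211) = 1/(52 + 58211) = 1/58263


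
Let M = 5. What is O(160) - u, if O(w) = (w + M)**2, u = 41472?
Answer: -14247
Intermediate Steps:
O(w) = (5 + w)**2 (O(w) = (w + 5)**2 = (5 + w)**2)
O(160) - u = (5 + 160)**2 - 1*41472 = 165**2 - 41472 = 27225 - 41472 = -14247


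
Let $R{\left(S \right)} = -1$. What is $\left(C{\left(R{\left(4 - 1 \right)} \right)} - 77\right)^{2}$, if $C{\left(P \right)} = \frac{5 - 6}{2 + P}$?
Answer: $6084$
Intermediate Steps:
$C{\left(P \right)} = - \frac{1}{2 + P}$
$\left(C{\left(R{\left(4 - 1 \right)} \right)} - 77\right)^{2} = \left(- \frac{1}{2 - 1} - 77\right)^{2} = \left(- 1^{-1} - 77\right)^{2} = \left(\left(-1\right) 1 - 77\right)^{2} = \left(-1 - 77\right)^{2} = \left(-78\right)^{2} = 6084$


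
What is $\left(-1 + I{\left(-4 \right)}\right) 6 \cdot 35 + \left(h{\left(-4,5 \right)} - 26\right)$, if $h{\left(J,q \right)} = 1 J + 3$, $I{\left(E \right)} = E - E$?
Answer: $-237$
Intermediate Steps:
$I{\left(E \right)} = 0$
$h{\left(J,q \right)} = 3 + J$ ($h{\left(J,q \right)} = J + 3 = 3 + J$)
$\left(-1 + I{\left(-4 \right)}\right) 6 \cdot 35 + \left(h{\left(-4,5 \right)} - 26\right) = \left(-1 + 0\right) 6 \cdot 35 + \left(\left(3 - 4\right) - 26\right) = \left(-1\right) 6 \cdot 35 - 27 = \left(-6\right) 35 - 27 = -210 - 27 = -237$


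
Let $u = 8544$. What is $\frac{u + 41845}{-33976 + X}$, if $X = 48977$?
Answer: $\frac{50389}{15001} \approx 3.359$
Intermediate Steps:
$\frac{u + 41845}{-33976 + X} = \frac{8544 + 41845}{-33976 + 48977} = \frac{50389}{15001}$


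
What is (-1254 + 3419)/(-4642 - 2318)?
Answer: -433/1392 ≈ -0.31106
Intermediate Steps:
(-1254 + 3419)/(-4642 - 2318) = 2165/(-6960) = 2165*(-1/6960) = -433/1392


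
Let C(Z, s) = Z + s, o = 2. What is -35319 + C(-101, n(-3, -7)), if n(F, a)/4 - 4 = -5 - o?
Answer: -35432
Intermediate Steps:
n(F, a) = -12 (n(F, a) = 16 + 4*(-5 - 1*2) = 16 + 4*(-5 - 2) = 16 + 4*(-7) = 16 - 28 = -12)
-35319 + C(-101, n(-3, -7)) = -35319 + (-101 - 12) = -35319 - 113 = -35432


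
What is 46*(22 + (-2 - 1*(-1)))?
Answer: 966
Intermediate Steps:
46*(22 + (-2 - 1*(-1))) = 46*(22 + (-2 + 1)) = 46*(22 - 1) = 46*21 = 966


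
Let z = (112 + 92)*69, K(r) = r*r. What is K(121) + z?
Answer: 28717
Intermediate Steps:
K(r) = r²
z = 14076 (z = 204*69 = 14076)
K(121) + z = 121² + 14076 = 14641 + 14076 = 28717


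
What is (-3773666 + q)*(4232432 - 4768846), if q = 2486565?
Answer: 690418995814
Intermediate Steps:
(-3773666 + q)*(4232432 - 4768846) = (-3773666 + 2486565)*(4232432 - 4768846) = -1287101*(-536414) = 690418995814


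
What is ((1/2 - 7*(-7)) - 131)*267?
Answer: -43521/2 ≈ -21761.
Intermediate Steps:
((1/2 - 7*(-7)) - 131)*267 = ((1*(½) + 49) - 131)*267 = ((½ + 49) - 131)*267 = (99/2 - 131)*267 = -163/2*267 = -43521/2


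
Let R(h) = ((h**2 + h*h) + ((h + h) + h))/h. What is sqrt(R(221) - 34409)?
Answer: 2*I*sqrt(8491) ≈ 184.29*I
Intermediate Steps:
R(h) = (2*h**2 + 3*h)/h (R(h) = ((h**2 + h**2) + (2*h + h))/h = (2*h**2 + 3*h)/h)
sqrt(R(221) - 34409) = sqrt((3 + 2*221) - 34409) = sqrt((3 + 442) - 34409) = sqrt(445 - 34409) = sqrt(-33964) = 2*I*sqrt(8491)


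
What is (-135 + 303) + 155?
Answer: 323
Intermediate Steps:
(-135 + 303) + 155 = 168 + 155 = 323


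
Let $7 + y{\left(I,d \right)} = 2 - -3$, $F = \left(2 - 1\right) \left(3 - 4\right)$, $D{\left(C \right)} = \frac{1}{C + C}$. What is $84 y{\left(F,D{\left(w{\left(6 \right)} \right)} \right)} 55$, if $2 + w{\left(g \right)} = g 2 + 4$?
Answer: $-9240$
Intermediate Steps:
$w{\left(g \right)} = 2 + 2 g$ ($w{\left(g \right)} = -2 + \left(g 2 + 4\right) = -2 + \left(2 g + 4\right) = -2 + \left(4 + 2 g\right) = 2 + 2 g$)
$D{\left(C \right)} = \frac{1}{2 C}$
$F = -1$ ($F = 1 \left(-1\right) = -1$)
$y{\left(I,d \right)} = -2$ ($y{\left(I,d \right)} = -7 + \left(2 - -3\right) = -7 + \left(2 + 3\right) = -7 + 5 = -2$)
$84 y{\left(F,D{\left(w{\left(6 \right)} \right)} \right)} 55 = 84 \left(-2\right) 55 = \left(-168\right) 55 = -9240$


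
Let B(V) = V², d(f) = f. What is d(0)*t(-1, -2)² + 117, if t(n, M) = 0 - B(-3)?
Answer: 117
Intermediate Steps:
t(n, M) = -9 (t(n, M) = 0 - 1*(-3)² = 0 - 1*9 = 0 - 9 = -9)
d(0)*t(-1, -2)² + 117 = 0*(-9)² + 117 = 0*81 + 117 = 0 + 117 = 117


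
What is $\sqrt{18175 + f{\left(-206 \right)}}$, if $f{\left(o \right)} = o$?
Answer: $\sqrt{17969} \approx 134.05$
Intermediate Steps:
$\sqrt{18175 + f{\left(-206 \right)}} = \sqrt{18175 - 206} = \sqrt{17969}$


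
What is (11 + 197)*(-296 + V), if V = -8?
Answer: -63232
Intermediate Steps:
(11 + 197)*(-296 + V) = (11 + 197)*(-296 - 8) = 208*(-304) = -63232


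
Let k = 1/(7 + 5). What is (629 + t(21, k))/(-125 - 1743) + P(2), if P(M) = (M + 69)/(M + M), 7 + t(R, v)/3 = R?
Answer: 16243/934 ≈ 17.391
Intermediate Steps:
k = 1/12 ≈ 0.083333
t(R, v) = -21 + 3*R
P(M) = (69 + M)/(2*M) (P(M) = (69 + M)/((2*M)) = (69 + M)*(1/(2*M)) = (69 + M)/(2*M))
(629 + t(21, k))/(-125 - 1743) + P(2) = (629 + (-21 + 3*21))/(-125 - 1743) + (1/2)*(69 + 2)/2 = (629 + (-21 + 63))/(-1868) + (1/2)*(1/2)*71 = (629 + 42)*(-1/1868) + 71/4 = 671*(-1/1868) + 71/4 = -671/1868 + 71/4 = 16243/934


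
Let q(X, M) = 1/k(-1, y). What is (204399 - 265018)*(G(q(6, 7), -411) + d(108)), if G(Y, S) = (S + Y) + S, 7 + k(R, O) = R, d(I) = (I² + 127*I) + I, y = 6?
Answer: -11961765413/8 ≈ -1.4952e+9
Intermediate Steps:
d(I) = I² + 128*I
k(R, O) = -7 + R
q(X, M) = -⅛ (q(X, M) = 1/(-7 - 1) = 1/(-8) = -⅛)
G(Y, S) = Y + 2*S
(204399 - 265018)*(G(q(6, 7), -411) + d(108)) = (204399 - 265018)*((-⅛ + 2*(-411)) + 108*(128 + 108)) = -60619*((-⅛ - 822) + 108*236) = -60619*(-6577/8 + 25488) = -60619*197327/8 = -11961765413/8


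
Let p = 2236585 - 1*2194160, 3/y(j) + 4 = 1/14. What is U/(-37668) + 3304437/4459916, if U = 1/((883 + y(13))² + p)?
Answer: 77260014273757298791/104275909583024585688 ≈ 0.74092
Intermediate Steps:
y(j) = -42/55 (y(j) = 3/(-4 + 1/14) = 3/(-55/14) = 3*(-14/55) = -42/55)
p = 42425 (p = 2236585 - 2194160 = 42425)
U = 3025/2482817154 (U = 1/((883 - 42/55)² + 42425) = 1/((48523/55)² + 42425) = 1/(2354481529/3025 + 42425) = 1/(2482817154/3025) = 3025/2482817154 ≈ 1.2184e-6)
U/(-37668) + 3304437/4459916 = (3025/2482817154)/(-37668) + 3304437/4459916 = (3025/2482817154)*(-1/37668) + 3304437*(1/4459916) = -3025/93522756556872 + 3304437/4459916 = 77260014273757298791/104275909583024585688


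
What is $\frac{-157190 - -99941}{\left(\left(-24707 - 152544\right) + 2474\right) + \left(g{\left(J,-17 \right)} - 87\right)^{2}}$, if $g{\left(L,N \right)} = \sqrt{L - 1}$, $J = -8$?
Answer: $\frac{1063667337}{3106866397} - \frac{3320442 i}{3106866397} \approx 0.34236 - 0.0010687 i$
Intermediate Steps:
$g{\left(L,N \right)} = \sqrt{-1 + L}$
$\frac{-157190 - -99941}{\left(\left(-24707 - 152544\right) + 2474\right) + \left(g{\left(J,-17 \right)} - 87\right)^{2}} = \frac{-157190 - -99941}{\left(\left(-24707 - 152544\right) + 2474\right) + \left(\sqrt{-1 - 8} - 87\right)^{2}} = \frac{-157190 + 99941}{\left(-177251 + 2474\right) + \left(\sqrt{-9} - 87\right)^{2}} = - \frac{57249}{-174777 + \left(3 i - 87\right)^{2}} = - \frac{57249}{-174777 + \left(-87 + 3 i\right)^{2}}$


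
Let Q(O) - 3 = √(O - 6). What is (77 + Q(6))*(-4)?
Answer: -320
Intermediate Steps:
Q(O) = 3 + √(-6 + O) (Q(O) = 3 + √(O - 6) = 3 + √(-6 + O))
(77 + Q(6))*(-4) = (77 + (3 + √(-6 + 6)))*(-4) = (77 + (3 + √0))*(-4) = (77 + (3 + 0))*(-4) = (77 + 3)*(-4) = 80*(-4) = -320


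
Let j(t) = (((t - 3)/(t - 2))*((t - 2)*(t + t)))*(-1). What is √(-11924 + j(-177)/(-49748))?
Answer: I*√1844193904946/12437 ≈ 109.19*I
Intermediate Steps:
j(t) = -2*t*(-3 + t) (j(t) = (((-3 + t)/(-2 + t))*((-2 + t)*(2*t)))*(-1) = (((-3 + t)/(-2 + t))*(2*t*(-2 + t)))*(-1) = (2*t*(-3 + t))*(-1) = -2*t*(-3 + t))
√(-11924 + j(-177)/(-49748)) = √(-11924 + (2*(-177)*(3 - 1*(-177)))/(-49748)) = √(-11924 + (2*(-177)*(3 + 177))*(-1/49748)) = √(-11924 + (2*(-177)*180)*(-1/49748)) = √(-11924 - 63720*(-1/49748)) = √(-11924 + 15930/12437) = √(-148282858/12437) = I*√1844193904946/12437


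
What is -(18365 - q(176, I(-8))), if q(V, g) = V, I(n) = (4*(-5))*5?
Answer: -18189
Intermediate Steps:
I(n) = -100 (I(n) = -20*5 = -100)
-(18365 - q(176, I(-8))) = -(18365 - 1*176) = -(18365 - 176) = -1*18189 = -18189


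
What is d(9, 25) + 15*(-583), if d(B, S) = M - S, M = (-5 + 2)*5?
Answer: -8785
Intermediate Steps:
M = -15 (M = -3*5 = -15)
d(B, S) = -15 - S
d(9, 25) + 15*(-583) = (-15 - 1*25) + 15*(-583) = (-15 - 25) - 8745 = -40 - 8745 = -8785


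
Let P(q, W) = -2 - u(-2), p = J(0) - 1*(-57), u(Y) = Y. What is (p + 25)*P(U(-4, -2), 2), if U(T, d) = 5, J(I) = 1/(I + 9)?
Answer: 0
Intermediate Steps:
J(I) = 1/(9 + I)
p = 514/9 (p = 1/(9 + 0) - 1*(-57) = 1/9 + 57 = 514/9 ≈ 57.111)
P(q, W) = 0 (P(q, W) = -2 - 1*(-2) = -2 + 2 = 0)
(p + 25)*P(U(-4, -2), 2) = (514/9 + 25)*0 = (739/9)*0 = 0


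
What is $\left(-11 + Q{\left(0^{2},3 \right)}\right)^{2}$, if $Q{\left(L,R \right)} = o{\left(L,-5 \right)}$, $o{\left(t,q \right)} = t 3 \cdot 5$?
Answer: $121$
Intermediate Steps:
$o{\left(t,q \right)} = 15 t$ ($o{\left(t,q \right)} = 3 t 5 = 15 t$)
$Q{\left(L,R \right)} = 15 L$
$\left(-11 + Q{\left(0^{2},3 \right)}\right)^{2} = \left(-11 + 15 \cdot 0^{2}\right)^{2} = \left(-11 + 15 \cdot 0\right)^{2} = \left(-11 + 0\right)^{2} = \left(-11\right)^{2} = 121$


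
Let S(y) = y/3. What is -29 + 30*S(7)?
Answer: 41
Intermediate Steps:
S(y) = y/3 (S(y) = y*(⅓) = y/3)
-29 + 30*S(7) = -29 + 30*((⅓)*7) = -29 + 30*(7/3) = -29 + 70 = 41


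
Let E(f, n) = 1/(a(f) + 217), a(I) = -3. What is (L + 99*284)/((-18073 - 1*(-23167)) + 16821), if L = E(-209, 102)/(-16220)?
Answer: 97592885279/76068718200 ≈ 1.2830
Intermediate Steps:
E(f, n) = 1/214 (E(f, n) = 1/(-3 + 217) = 1/214)
L = -1/3471080 (L = (1/214)/(-16220) = (1/214)*(-1/16220) = -1/3471080 ≈ -2.8809e-7)
(L + 99*284)/((-18073 - 1*(-23167)) + 16821) = (-1/3471080 + 99*284)/((-18073 - 1*(-23167)) + 16821) = (-1/3471080 + 28116)/((-18073 + 23167) + 16821) = 97592885279/(3471080*(5094 + 16821)) = (97592885279/3471080)/21915 = (97592885279/3471080)*(1/21915) = 97592885279/76068718200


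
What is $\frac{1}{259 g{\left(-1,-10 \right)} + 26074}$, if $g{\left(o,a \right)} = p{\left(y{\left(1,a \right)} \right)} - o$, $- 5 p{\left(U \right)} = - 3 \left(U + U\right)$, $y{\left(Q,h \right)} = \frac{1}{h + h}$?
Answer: $\frac{50}{1315873} \approx 3.7998 \cdot 10^{-5}$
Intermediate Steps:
$y{\left(Q,h \right)} = \frac{1}{2 h}$
$p{\left(U \right)} = \frac{6 U}{5}$ ($p{\left(U \right)} = - \frac{\left(-3\right) \left(U + U\right)}{5} = - \frac{\left(-3\right) 2 U}{5} = - \frac{\left(-6\right) U}{5} = \frac{6 U}{5}$)
$g{\left(o,a \right)} = - o + \frac{3}{5 a}$ ($g{\left(o,a \right)} = \frac{6 \frac{1}{2 a}}{5} - o = \frac{3}{5 a} - o = - o + \frac{3}{5 a}$)
$\frac{1}{259 g{\left(-1,-10 \right)} + 26074} = \frac{1}{259 \left(\left(-1\right) \left(-1\right) + \frac{3}{5 \left(-10\right)}\right) + 26074} = \frac{1}{259 \left(1 + \frac{3}{5} \left(- \frac{1}{10}\right)\right) + 26074} = \frac{1}{259 \left(1 - \frac{3}{50}\right) + 26074} = \frac{1}{259 \cdot \frac{47}{50} + 26074} = \frac{1}{\frac{12173}{50} + 26074} = \frac{1}{\frac{1315873}{50}} = \frac{50}{1315873}$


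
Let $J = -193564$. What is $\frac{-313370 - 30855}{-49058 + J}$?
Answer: $\frac{344225}{242622} \approx 1.4188$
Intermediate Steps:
$\frac{-313370 - 30855}{-49058 + J} = \frac{-313370 - 30855}{-49058 - 193564} = - \frac{344225}{-242622} = \left(-344225\right) \left(- \frac{1}{242622}\right) = \frac{344225}{242622}$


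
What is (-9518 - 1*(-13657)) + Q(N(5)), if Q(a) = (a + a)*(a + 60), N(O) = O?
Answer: 4789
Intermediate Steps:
Q(a) = 2*a*(60 + a) (Q(a) = (2*a)*(60 + a) = 2*a*(60 + a))
(-9518 - 1*(-13657)) + Q(N(5)) = (-9518 - 1*(-13657)) + 2*5*(60 + 5) = (-9518 + 13657) + 2*5*65 = 4139 + 650 = 4789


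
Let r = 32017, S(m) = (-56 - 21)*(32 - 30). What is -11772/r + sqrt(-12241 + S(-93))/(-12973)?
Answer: -11772/32017 - I*sqrt(12395)/12973 ≈ -0.36768 - 0.0085819*I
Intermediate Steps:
S(m) = -154 (S(m) = -77*2 = -154)
-11772/r + sqrt(-12241 + S(-93))/(-12973) = -11772/32017 + sqrt(-12241 - 154)/(-12973) = -11772*1/32017 + sqrt(-12395)*(-1/12973) = -11772/32017 + (I*sqrt(12395))*(-1/12973) = -11772/32017 - I*sqrt(12395)/12973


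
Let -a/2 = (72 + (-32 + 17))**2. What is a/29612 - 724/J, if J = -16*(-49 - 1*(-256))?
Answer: -5143/6129684 ≈ -0.00083903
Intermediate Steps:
J = -3312 (J = -16*(-49 + 256) = -16*207 = -3312)
a = -6498 (a = -2*(72 + (-32 + 17))**2 = -2*(72 - 15)**2 = -2*57**2 = -2*3249 = -6498)
a/29612 - 724/J = -6498/29612 - 724/(-3312) = -6498*1/29612 - 724*(-1/3312) = -3249/14806 + 181/828 = -5143/6129684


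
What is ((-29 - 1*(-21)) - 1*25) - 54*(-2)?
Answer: 75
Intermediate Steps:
((-29 - 1*(-21)) - 1*25) - 54*(-2) = ((-29 + 21) - 25) + 108 = (-8 - 25) + 108 = -33 + 108 = 75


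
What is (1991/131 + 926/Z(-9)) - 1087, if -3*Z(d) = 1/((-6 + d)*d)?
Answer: -49269336/131 ≈ -3.7610e+5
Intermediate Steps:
Z(d) = -1/(3*d*(-6 + d)) (Z(d) = -1/(3*(-6 + d)*d) = -1/(3*d*(-6 + d)))
(1991/131 + 926/Z(-9)) - 1087 = (1991/131 + 926/((-⅓/(-9*(-6 - 9))))) - 1087 = (1991*(1/131) + 926/((-⅓*(-⅑)/(-15)))) - 1087 = (1991/131 + 926/((-⅓*(-⅑)*(-1/15)))) - 1087 = (1991/131 + 926/(-1/405)) - 1087 = (1991/131 + 926*(-405)) - 1087 = (1991/131 - 375030) - 1087 = -49126939/131 - 1087 = -49269336/131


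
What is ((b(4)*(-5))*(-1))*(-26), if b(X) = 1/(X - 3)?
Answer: -130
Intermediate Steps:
b(X) = 1/(-3 + X)
((b(4)*(-5))*(-1))*(-26) = ((-5/(-3 + 4))*(-1))*(-26) = ((-5/1)*(-1))*(-26) = ((1*(-5))*(-1))*(-26) = -5*(-1)*(-26) = 5*(-26) = -130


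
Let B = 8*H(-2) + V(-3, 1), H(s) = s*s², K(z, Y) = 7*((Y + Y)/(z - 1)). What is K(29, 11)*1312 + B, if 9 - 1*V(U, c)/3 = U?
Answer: 7188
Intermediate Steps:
V(U, c) = 27 - 3*U
K(z, Y) = 14*Y/(-1 + z) (K(z, Y) = 7*((2*Y)/(-1 + z)) = 7*(2*Y/(-1 + z)) = 14*Y/(-1 + z))
H(s) = s³
B = -28 (B = 8*(-2)³ + (27 - 3*(-3)) = 8*(-8) + (27 + 9) = -64 + 36 = -28)
K(29, 11)*1312 + B = (14*11/(-1 + 29))*1312 - 28 = (14*11/28)*1312 - 28 = (14*11*(1/28))*1312 - 28 = (11/2)*1312 - 28 = 7216 - 28 = 7188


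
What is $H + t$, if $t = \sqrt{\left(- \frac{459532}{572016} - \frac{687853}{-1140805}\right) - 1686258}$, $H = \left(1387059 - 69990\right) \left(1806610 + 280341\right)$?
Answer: $2748658466619 + \frac{i \sqrt{11219752740167956648136292465}}{81569839110} \approx 2.7487 \cdot 10^{12} + 1298.6 i$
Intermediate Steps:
$H = 2748658466619$ ($H = 1317069 \cdot 2086951 = 2748658466619$)
$t = \frac{i \sqrt{11219752740167956648136292465}}{81569839110}$ ($t = \sqrt{\left(\left(-459532\right) \frac{1}{572016} - - \frac{687853}{1140805}\right) - 1686258} = \sqrt{\left(- \frac{114883}{143004} + \frac{687853}{1140805}\right) - 1686258} = \sqrt{- \frac{32693370403}{163139678220} - 1686258} = \sqrt{- \frac{275095620209271163}{163139678220}} = \frac{i \sqrt{11219752740167956648136292465}}{81569839110} \approx 1298.6 i$)
$H + t = 2748658466619 + \frac{i \sqrt{11219752740167956648136292465}}{81569839110}$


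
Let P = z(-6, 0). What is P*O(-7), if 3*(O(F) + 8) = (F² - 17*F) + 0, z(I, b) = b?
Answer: 0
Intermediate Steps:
O(F) = -8 - 17*F/3 + F²/3 (O(F) = -8 + ((F² - 17*F) + 0)/3 = -8 + (F² - 17*F)/3 = -8 + (-17*F/3 + F²/3) = -8 - 17*F/3 + F²/3)
P = 0
P*O(-7) = 0*(-8 - 17/3*(-7) + (⅓)*(-7)²) = 0*(-8 + 119/3 + (⅓)*49) = 0*(-8 + 119/3 + 49/3) = 0*48 = 0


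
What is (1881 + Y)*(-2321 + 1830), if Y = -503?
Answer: -676598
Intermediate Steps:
(1881 + Y)*(-2321 + 1830) = (1881 - 503)*(-2321 + 1830) = 1378*(-491) = -676598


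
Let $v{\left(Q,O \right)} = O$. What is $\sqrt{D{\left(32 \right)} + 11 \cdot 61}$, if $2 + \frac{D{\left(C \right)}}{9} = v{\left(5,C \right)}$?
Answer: $\sqrt{941} \approx 30.676$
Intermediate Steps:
$D{\left(C \right)} = -18 + 9 C$
$\sqrt{D{\left(32 \right)} + 11 \cdot 61} = \sqrt{\left(-18 + 9 \cdot 32\right) + 11 \cdot 61} = \sqrt{\left(-18 + 288\right) + 671} = \sqrt{270 + 671} = \sqrt{941}$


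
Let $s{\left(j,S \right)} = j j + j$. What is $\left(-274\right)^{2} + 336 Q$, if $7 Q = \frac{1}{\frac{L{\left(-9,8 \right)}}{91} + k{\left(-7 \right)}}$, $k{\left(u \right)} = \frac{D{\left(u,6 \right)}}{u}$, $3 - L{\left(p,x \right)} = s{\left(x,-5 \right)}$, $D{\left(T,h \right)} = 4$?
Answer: $\frac{9079828}{121} \approx 75040.0$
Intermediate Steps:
$s{\left(j,S \right)} = j + j^{2}$ ($s{\left(j,S \right)} = j^{2} + j = j + j^{2}$)
$L{\left(p,x \right)} = 3 - x \left(1 + x\right)$
$k{\left(u \right)} = \frac{4}{u}$
$Q = - \frac{13}{121}$ ($Q = \frac{1}{7 \left(\frac{3 - 8 \left(1 + 8\right)}{91} + \frac{4}{-7}\right)} = \frac{1}{7 \left(\left(3 - 8 \cdot 9\right) \frac{1}{91} + 4 \left(- \frac{1}{7}\right)\right)} = \frac{1}{7 \left(\left(3 - 72\right) \frac{1}{91} - \frac{4}{7}\right)} = \frac{1}{7 \left(\left(-69\right) \frac{1}{91} - \frac{4}{7}\right)} = \frac{1}{7 \left(- \frac{69}{91} - \frac{4}{7}\right)} = \frac{1}{7 \left(- \frac{121}{91}\right)} = \frac{1}{7} \left(- \frac{91}{121}\right) = - \frac{13}{121} \approx -0.10744$)
$\left(-274\right)^{2} + 336 Q = \left(-274\right)^{2} + 336 \left(- \frac{13}{121}\right) = 75076 - \frac{4368}{121} = \frac{9079828}{121}$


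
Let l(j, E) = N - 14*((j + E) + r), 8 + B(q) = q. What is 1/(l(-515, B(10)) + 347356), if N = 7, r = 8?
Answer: 1/354433 ≈ 2.8214e-6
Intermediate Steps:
B(q) = -8 + q
l(j, E) = -105 - 14*E - 14*j (l(j, E) = 7 - 14*((j + E) + 8) = 7 - 14*((E + j) + 8) = 7 - 14*(8 + E + j) = 7 + (-112 - 14*E - 14*j) = -105 - 14*E - 14*j)
1/(l(-515, B(10)) + 347356) = 1/((-105 - 14*(-8 + 10) - 14*(-515)) + 347356) = 1/((-105 - 14*2 + 7210) + 347356) = 1/((-105 - 28 + 7210) + 347356) = 1/(7077 + 347356) = 1/354433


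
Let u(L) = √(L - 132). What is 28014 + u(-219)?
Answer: 28014 + 3*I*√39 ≈ 28014.0 + 18.735*I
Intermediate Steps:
u(L) = √(-132 + L)
28014 + u(-219) = 28014 + √(-132 - 219) = 28014 + √(-351) = 28014 + 3*I*√39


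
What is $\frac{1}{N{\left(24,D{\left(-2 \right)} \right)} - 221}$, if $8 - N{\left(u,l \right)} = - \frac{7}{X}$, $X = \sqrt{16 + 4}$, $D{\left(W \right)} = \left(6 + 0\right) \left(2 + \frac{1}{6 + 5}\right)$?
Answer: $- \frac{4260}{907331} - \frac{14 \sqrt{5}}{907331} \approx -0.0047296$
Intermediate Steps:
$D{\left(W \right)} = \frac{138}{11}$ ($D{\left(W \right)} = 6 \left(2 + \frac{1}{11}\right) = 6 \cdot \frac{23}{11} = \frac{138}{11}$)
$X = 2 \sqrt{5}$ ($X = \sqrt{20} = 2 \sqrt{5} \approx 4.4721$)
$N{\left(u,l \right)} = 8 + \frac{7 \sqrt{5}}{10}$ ($N{\left(u,l \right)} = 8 - - \frac{7}{2 \sqrt{5}} = 8 - - 7 \frac{\sqrt{5}}{10} = 8 - - \frac{7 \sqrt{5}}{10} = 8 + \frac{7 \sqrt{5}}{10}$)
$\frac{1}{N{\left(24,D{\left(-2 \right)} \right)} - 221} = \frac{1}{\left(8 + \frac{7 \sqrt{5}}{10}\right) - 221} = \frac{1}{-213 + \frac{7 \sqrt{5}}{10}}$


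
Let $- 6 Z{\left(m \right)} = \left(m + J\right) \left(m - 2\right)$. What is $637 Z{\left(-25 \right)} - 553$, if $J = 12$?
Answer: $- \frac{75635}{2} \approx -37818.0$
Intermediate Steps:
$Z{\left(m \right)} = - \frac{\left(-2 + m\right) \left(12 + m\right)}{6}$ ($Z{\left(m \right)} = - \frac{\left(m + 12\right) \left(m - 2\right)}{6} = - \frac{\left(12 + m\right) \left(-2 + m\right)}{6} = - \frac{\left(-2 + m\right) \left(12 + m\right)}{6}$)
$637 Z{\left(-25 \right)} - 553 = 637 \left(4 - - \frac{125}{3} - \frac{\left(-25\right)^{2}}{6}\right) - 553 = 637 \left(4 + \frac{125}{3} - \frac{625}{6}\right) - 553 = 637 \left(- \frac{117}{2}\right) - 553 = - \frac{74529}{2} - 553 = - \frac{75635}{2}$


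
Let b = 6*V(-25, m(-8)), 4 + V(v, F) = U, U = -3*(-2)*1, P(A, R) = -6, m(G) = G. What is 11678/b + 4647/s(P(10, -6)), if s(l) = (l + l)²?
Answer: 16087/16 ≈ 1005.4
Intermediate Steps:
s(l) = 4*l² (s(l) = (2*l)² = 4*l²)
U = 6 (U = 6*1 = 6)
V(v, F) = 2 (V(v, F) = -4 + 6 = 2)
b = 12 (b = 6*2 = 12)
11678/b + 4647/s(P(10, -6)) = 11678/12 + 4647/((4*(-6)²)) = 11678*(1/12) + 4647/((4*36)) = 5839/6 + 4647/144 = 5839/6 + 4647*(1/144) = 5839/6 + 1549/48 = 16087/16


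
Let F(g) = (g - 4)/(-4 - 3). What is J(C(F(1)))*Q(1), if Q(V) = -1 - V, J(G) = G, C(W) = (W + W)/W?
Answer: -4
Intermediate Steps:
F(g) = 4/7 - g/7 (F(g) = (-4 + g)/(-7) = (-4 + g)*(-1/7) = 4/7 - g/7)
C(W) = 2 (C(W) = (2*W)/W = 2)
J(C(F(1)))*Q(1) = 2*(-1 - 1*1) = 2*(-1 - 1) = 2*(-2) = -4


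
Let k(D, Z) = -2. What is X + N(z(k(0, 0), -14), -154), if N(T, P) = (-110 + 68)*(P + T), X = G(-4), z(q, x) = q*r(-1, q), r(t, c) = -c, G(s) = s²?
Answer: 6652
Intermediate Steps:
z(q, x) = -q² (z(q, x) = q*(-q) = -q²)
X = 16 (X = (-4)² = 16)
N(T, P) = -42*P - 42*T (N(T, P) = -42*(P + T) = -42*P - 42*T)
X + N(z(k(0, 0), -14), -154) = 16 + (-42*(-154) - (-42)*(-2)²) = 16 + (6468 - (-42)*4) = 16 + (6468 - 42*(-4)) = 16 + (6468 + 168) = 16 + 6636 = 6652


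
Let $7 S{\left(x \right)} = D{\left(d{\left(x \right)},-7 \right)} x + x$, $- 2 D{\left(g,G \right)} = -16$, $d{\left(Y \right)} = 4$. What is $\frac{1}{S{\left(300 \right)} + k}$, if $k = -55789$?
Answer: $- \frac{7}{387823} \approx -1.8049 \cdot 10^{-5}$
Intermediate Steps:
$D{\left(g,G \right)} = 8$ ($D{\left(g,G \right)} = \left(- \frac{1}{2}\right) \left(-16\right) = 8$)
$S{\left(x \right)} = \frac{9 x}{7}$ ($S{\left(x \right)} = \frac{8 x + x}{7} = \frac{9 x}{7}$)
$\frac{1}{S{\left(300 \right)} + k} = \frac{1}{\frac{9}{7} \cdot 300 - 55789} = \frac{1}{\frac{2700}{7} - 55789} = \frac{1}{- \frac{387823}{7}} = - \frac{7}{387823}$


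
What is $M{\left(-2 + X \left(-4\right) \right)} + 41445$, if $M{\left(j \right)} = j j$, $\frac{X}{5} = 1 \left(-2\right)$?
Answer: $42889$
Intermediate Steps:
$X = -10$ ($X = 5 \cdot 1 \left(-2\right) = 5 \left(-2\right) = -10$)
$M{\left(j \right)} = j^{2}$
$M{\left(-2 + X \left(-4\right) \right)} + 41445 = \left(-2 - -40\right)^{2} + 41445 = \left(-2 + 40\right)^{2} + 41445 = 38^{2} + 41445 = 1444 + 41445 = 42889$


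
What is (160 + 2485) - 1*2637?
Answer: 8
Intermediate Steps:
(160 + 2485) - 1*2637 = 2645 - 2637 = 8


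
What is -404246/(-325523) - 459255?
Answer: -149497661119/325523 ≈ -4.5925e+5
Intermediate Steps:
-404246/(-325523) - 459255 = -404246*(-1/325523) - 459255 = 404246/325523 - 459255 = -149497661119/325523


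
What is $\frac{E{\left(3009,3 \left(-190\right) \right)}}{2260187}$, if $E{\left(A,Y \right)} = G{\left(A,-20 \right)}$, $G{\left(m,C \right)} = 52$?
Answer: $\frac{52}{2260187} \approx 2.3007 \cdot 10^{-5}$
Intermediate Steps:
$E{\left(A,Y \right)} = 52$
$\frac{E{\left(3009,3 \left(-190\right) \right)}}{2260187} = \frac{52}{2260187}$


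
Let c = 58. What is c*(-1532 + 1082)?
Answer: -26100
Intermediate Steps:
c*(-1532 + 1082) = 58*(-1532 + 1082) = 58*(-450) = -26100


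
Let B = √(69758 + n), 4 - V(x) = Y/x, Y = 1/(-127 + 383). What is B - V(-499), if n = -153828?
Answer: -510977/127744 + I*√84070 ≈ -4.0 + 289.95*I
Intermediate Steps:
Y = 1/256 ≈ 0.0039063
V(x) = 4 - 1/(256*x)
B = I*√84070 (B = √(69758 - 153828) = √(-84070) = I*√84070 ≈ 289.95*I)
B - V(-499) = I*√84070 - (4 - 1/256/(-499)) = I*√84070 - (4 - 1/256*(-1/499)) = I*√84070 - (4 + 1/127744) = I*√84070 - 1*510977/127744 = I*√84070 - 510977/127744 = -510977/127744 + I*√84070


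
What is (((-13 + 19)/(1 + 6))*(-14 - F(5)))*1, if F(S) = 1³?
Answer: -90/7 ≈ -12.857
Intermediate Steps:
F(S) = 1
(((-13 + 19)/(1 + 6))*(-14 - F(5)))*1 = (((-13 + 19)/(1 + 6))*(-14 - 1*1))*1 = ((6/7)*(-14 - 1))*1 = ((6*(⅐))*(-15))*1 = ((6/7)*(-15))*1 = -90/7*1 = -90/7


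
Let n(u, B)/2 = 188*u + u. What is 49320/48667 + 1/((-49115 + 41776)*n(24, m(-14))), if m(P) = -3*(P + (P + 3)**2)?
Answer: 80090154973/79029757296 ≈ 1.0134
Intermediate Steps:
m(P) = -3*P - 3*(3 + P)**2 (m(P) = -3*(P + (3 + P)**2) = -3*P - 3*(3 + P)**2)
n(u, B) = 378*u (n(u, B) = 2*(188*u + u) = 2*(189*u) = 378*u)
49320/48667 + 1/((-49115 + 41776)*n(24, m(-14))) = 49320/48667 + 1/((-49115 + 41776)*((378*24))) = 49320*(1/48667) + 1/(-7339*9072) = 49320/48667 - 1/7339*1/9072 = 49320/48667 - 1/66579408 = 80090154973/79029757296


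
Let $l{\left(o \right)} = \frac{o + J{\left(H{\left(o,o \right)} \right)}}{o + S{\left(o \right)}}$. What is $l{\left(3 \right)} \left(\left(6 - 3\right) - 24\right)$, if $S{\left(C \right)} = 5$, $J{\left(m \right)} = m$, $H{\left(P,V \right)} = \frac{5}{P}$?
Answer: $- \frac{49}{4} \approx -12.25$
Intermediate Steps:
$l{\left(o \right)} = \frac{o + \frac{5}{o}}{5 + o}$ ($l{\left(o \right)} = \frac{o + \frac{5}{o}}{o + 5} = \frac{o + \frac{5}{o}}{5 + o}$)
$l{\left(3 \right)} \left(\left(6 - 3\right) - 24\right) = \frac{5 + 3^{2}}{3 \left(5 + 3\right)} \left(\left(6 - 3\right) - 24\right) = \frac{5 + 9}{3 \cdot 8} \left(\left(6 - 3\right) - 24\right) = \frac{1}{3} \cdot \frac{1}{8} \cdot 14 \left(3 - 24\right) = \frac{7}{12} \left(-21\right) = - \frac{49}{4}$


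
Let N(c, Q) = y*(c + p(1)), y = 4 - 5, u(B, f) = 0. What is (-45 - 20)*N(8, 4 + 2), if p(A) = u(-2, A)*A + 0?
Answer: 520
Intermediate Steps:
p(A) = 0 (p(A) = 0*A + 0 = 0 + 0 = 0)
y = -1
N(c, Q) = -c (N(c, Q) = -(c + 0) = -c)
(-45 - 20)*N(8, 4 + 2) = (-45 - 20)*(-1*8) = -65*(-8) = 520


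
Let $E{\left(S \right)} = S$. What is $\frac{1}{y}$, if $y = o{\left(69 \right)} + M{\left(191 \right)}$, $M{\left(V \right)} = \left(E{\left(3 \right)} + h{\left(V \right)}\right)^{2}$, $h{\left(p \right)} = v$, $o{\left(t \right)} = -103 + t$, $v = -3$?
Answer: $- \frac{1}{34} \approx -0.029412$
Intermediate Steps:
$h{\left(p \right)} = -3$
$M{\left(V \right)} = 0$ ($M{\left(V \right)} = \left(3 - 3\right)^{2} = 0^{2} = 0$)
$y = -34$ ($y = \left(-103 + 69\right) + 0 = -34 + 0 = -34$)
$\frac{1}{y} = \frac{1}{-34} = - \frac{1}{34}$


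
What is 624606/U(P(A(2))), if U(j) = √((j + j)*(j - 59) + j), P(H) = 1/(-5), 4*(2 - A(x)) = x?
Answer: 3123030*√587/587 ≈ 1.2890e+5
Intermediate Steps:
A(x) = 2 - x/4
P(H) = -⅕
U(j) = √(j + 2*j*(-59 + j)) (U(j) = √((2*j)*(-59 + j) + j) = √(2*j*(-59 + j) + j) = √(j + 2*j*(-59 + j)))
624606/U(P(A(2))) = 624606/(√(-(-117 + 2*(-⅕))/5)) = 624606/(√(-(-117 - ⅖)/5)) = 624606/(√(-⅕*(-587/5))) = 624606/(√(587/25)) = 624606/((√587/5)) = 624606*(5*√587/587) = 3123030*√587/587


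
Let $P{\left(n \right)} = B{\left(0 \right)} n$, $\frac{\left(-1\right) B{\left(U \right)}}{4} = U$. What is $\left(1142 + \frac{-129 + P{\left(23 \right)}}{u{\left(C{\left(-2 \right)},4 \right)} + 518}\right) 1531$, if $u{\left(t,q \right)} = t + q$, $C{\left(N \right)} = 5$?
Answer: $\frac{921210355}{527} \approx 1.748 \cdot 10^{6}$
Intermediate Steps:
$B{\left(U \right)} = - 4 U$
$u{\left(t,q \right)} = q + t$
$P{\left(n \right)} = 0$ ($P{\left(n \right)} = \left(-4\right) 0 n = 0 n = 0$)
$\left(1142 + \frac{-129 + P{\left(23 \right)}}{u{\left(C{\left(-2 \right)},4 \right)} + 518}\right) 1531 = \left(1142 + \frac{-129 + 0}{\left(4 + 5\right) + 518}\right) 1531 = \left(1142 - \frac{129}{9 + 518}\right) 1531 = \left(1142 - \frac{129}{527}\right) 1531 = \frac{601705}{527} \cdot 1531 = \frac{921210355}{527}$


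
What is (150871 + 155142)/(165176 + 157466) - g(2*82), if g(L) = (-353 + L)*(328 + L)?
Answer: 30002140309/322642 ≈ 92989.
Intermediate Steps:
(150871 + 155142)/(165176 + 157466) - g(2*82) = (150871 + 155142)/(165176 + 157466) - (-115784 + (2*82)² - 50*82) = 306013/322642 - (-115784 + 164² - 25*164) = 306013*(1/322642) - (-115784 + 26896 - 4100) = 306013/322642 - 1*(-92988) = 306013/322642 + 92988 = 30002140309/322642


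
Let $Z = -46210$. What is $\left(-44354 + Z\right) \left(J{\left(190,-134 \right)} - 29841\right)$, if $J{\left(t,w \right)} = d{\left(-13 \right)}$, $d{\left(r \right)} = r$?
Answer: $2703697656$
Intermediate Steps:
$J{\left(t,w \right)} = -13$
$\left(-44354 + Z\right) \left(J{\left(190,-134 \right)} - 29841\right) = \left(-44354 - 46210\right) \left(-13 - 29841\right) = \left(-90564\right) \left(-29854\right) = 2703697656$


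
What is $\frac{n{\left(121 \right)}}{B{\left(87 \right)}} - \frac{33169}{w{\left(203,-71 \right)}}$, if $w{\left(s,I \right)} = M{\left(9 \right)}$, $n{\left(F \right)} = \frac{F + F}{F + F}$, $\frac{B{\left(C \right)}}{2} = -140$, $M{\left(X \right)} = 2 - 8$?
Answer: $\frac{4643657}{840} \approx 5528.2$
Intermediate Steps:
$M{\left(X \right)} = -6$ ($M{\left(X \right)} = 2 - 8 = -6$)
$B{\left(C \right)} = -280$ ($B{\left(C \right)} = 2 \left(-140\right) = -280$)
$n{\left(F \right)} = 1$ ($n{\left(F \right)} = \frac{2 F}{2 F} = 2 F \frac{1}{2 F} = 1$)
$w{\left(s,I \right)} = -6$
$\frac{n{\left(121 \right)}}{B{\left(87 \right)}} - \frac{33169}{w{\left(203,-71 \right)}} = 1 \frac{1}{-280} - \frac{33169}{-6} = 1 \left(- \frac{1}{280}\right) - - \frac{33169}{6} = - \frac{1}{280} + \frac{33169}{6} = \frac{4643657}{840}$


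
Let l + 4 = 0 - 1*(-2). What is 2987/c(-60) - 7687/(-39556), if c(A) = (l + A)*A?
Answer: 1183463/1186680 ≈ 0.99729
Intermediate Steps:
l = -2 (l = -4 + (0 - 1*(-2)) = -4 + (0 + 2) = -4 + 2 = -2)
c(A) = A*(-2 + A) (c(A) = (-2 + A)*A = A*(-2 + A))
2987/c(-60) - 7687/(-39556) = 2987/((-60*(-2 - 60))) - 7687/(-39556) = 2987/((-60*(-62))) - 7687*(-1/39556) = 2987/3720 + 7687/39556 = 1183463/1186680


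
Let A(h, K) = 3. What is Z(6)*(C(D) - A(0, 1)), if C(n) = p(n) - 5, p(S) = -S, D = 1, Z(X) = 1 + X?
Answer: -63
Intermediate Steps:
C(n) = -5 - n (C(n) = -n - 5 = -5 - n)
Z(6)*(C(D) - A(0, 1)) = (1 + 6)*((-5 - 1*1) - 1*3) = 7*((-5 - 1) - 3) = 7*(-6 - 3) = 7*(-9) = -63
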